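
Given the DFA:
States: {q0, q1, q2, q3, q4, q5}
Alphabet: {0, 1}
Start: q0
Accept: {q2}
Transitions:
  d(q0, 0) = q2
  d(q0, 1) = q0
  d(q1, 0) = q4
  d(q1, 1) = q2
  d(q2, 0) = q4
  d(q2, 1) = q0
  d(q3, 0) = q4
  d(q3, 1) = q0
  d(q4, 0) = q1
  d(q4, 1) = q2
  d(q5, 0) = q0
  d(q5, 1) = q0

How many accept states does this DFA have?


Accept states listed: {q2}
Counting: q2(1)

1


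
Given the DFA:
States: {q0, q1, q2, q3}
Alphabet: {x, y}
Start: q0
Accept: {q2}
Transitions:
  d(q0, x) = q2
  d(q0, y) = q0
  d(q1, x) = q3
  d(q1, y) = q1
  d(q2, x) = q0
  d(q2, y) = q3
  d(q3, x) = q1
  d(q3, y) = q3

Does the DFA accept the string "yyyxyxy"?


Trace: q0 -> q0 -> q0 -> q0 -> q2 -> q3 -> q1 -> q1
Final state: q1
Accept states: {q2}

No, rejected (final state q1 is not an accept state)


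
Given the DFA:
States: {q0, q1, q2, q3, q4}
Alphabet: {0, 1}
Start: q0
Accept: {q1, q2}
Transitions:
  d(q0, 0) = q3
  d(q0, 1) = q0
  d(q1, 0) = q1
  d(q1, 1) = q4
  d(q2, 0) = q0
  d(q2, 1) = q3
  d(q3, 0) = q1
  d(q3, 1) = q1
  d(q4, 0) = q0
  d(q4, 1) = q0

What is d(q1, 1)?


Looking up transition d(q1, 1)

q4


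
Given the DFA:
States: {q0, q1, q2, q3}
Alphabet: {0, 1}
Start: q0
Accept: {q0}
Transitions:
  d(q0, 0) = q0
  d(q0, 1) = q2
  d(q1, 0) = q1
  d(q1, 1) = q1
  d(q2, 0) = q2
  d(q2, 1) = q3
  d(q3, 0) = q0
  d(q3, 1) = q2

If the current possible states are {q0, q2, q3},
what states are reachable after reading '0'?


Apply transition on '0' from each current state:
  d(q0, 0) = q0
  d(q2, 0) = q2
  d(q3, 0) = q0

{q0, q2}


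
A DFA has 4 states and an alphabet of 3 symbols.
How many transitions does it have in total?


Each state has exactly one transition per symbol.
4 * 3 = 12

12


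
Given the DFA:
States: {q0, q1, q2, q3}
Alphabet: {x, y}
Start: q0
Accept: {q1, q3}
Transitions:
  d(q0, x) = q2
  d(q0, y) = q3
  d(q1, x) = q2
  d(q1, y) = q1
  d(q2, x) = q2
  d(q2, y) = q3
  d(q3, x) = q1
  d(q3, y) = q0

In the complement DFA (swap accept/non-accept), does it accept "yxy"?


Trace: q0 -> q3 -> q1 -> q1
Final: q1
Original accept: {q1, q3}
Complement: q1 is in original accept

No, complement rejects (original accepts)


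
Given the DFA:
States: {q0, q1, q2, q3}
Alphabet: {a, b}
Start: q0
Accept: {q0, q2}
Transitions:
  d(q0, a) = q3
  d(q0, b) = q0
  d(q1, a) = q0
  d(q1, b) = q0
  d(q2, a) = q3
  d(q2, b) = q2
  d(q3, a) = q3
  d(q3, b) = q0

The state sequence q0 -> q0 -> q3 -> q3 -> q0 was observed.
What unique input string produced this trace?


Trace back each transition to find the symbol:
  q0 --[b]--> q0
  q0 --[a]--> q3
  q3 --[a]--> q3
  q3 --[b]--> q0

"baab"


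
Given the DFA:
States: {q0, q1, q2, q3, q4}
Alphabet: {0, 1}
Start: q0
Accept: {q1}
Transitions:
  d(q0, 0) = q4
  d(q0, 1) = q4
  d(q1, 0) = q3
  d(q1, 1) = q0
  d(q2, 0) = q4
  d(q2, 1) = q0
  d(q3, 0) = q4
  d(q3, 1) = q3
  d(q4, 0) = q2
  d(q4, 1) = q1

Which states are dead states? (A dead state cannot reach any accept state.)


Forward reachability from each state:
  q0 -> reaches accept state q1 (live)
  q1 -> reaches accept state q1 (live)
  q2 -> reaches accept state q1 (live)
  q3 -> reaches accept state q1 (live)
  q4 -> reaches accept state q1 (live)

None (all states can reach an accept state)


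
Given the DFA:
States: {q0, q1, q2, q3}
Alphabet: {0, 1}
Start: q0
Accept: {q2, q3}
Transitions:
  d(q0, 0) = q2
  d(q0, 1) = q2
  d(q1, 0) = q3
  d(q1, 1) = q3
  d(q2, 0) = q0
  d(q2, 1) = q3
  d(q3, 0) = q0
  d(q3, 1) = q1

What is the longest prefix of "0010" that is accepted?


Run the DFA, marking each prefix where the state is accepting:
  "" -> q0 [reject]
  "0" -> q2 [accept]
  "00" -> q0 [reject]
  "001" -> q2 [accept]
  "0010" -> q0 [reject]

"001"


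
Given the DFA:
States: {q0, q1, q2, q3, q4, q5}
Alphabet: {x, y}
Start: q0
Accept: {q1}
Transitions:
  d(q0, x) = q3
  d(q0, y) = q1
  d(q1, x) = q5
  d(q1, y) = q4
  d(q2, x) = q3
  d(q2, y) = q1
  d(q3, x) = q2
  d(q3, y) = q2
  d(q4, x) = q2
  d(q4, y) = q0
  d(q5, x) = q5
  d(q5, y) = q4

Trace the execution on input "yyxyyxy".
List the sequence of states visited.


Input: yyxyyxy
d(q0, y) = q1
d(q1, y) = q4
d(q4, x) = q2
d(q2, y) = q1
d(q1, y) = q4
d(q4, x) = q2
d(q2, y) = q1


q0 -> q1 -> q4 -> q2 -> q1 -> q4 -> q2 -> q1


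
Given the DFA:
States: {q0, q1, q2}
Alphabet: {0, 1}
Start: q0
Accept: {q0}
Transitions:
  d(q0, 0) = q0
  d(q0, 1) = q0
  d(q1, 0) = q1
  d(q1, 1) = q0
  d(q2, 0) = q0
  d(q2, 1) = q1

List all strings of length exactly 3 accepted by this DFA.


All strings of length 3: 8 total
Accepted: 8

"000", "001", "010", "011", "100", "101", "110", "111"


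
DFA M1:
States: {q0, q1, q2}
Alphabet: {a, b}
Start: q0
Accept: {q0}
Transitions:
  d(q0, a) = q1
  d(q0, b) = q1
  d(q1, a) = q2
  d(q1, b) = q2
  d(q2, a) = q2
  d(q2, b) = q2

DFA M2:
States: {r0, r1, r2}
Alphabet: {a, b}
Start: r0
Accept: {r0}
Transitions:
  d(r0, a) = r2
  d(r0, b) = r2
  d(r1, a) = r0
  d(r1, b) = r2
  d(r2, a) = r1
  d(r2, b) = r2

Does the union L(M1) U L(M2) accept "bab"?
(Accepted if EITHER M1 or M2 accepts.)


M1: final=q2 accepted=False
M2: final=r2 accepted=False

No, union rejects (neither accepts)


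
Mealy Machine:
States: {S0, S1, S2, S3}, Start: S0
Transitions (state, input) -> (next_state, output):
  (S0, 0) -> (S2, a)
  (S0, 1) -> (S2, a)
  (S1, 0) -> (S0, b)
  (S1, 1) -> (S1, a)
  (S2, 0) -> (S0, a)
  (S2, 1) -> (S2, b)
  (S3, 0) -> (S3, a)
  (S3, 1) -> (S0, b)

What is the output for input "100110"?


Step-by-step:
  (S0, 1) -> (S2, a)
  (S2, 0) -> (S0, a)
  (S0, 0) -> (S2, a)
  (S2, 1) -> (S2, b)
  (S2, 1) -> (S2, b)
  (S2, 0) -> (S0, a)

"aaabba"


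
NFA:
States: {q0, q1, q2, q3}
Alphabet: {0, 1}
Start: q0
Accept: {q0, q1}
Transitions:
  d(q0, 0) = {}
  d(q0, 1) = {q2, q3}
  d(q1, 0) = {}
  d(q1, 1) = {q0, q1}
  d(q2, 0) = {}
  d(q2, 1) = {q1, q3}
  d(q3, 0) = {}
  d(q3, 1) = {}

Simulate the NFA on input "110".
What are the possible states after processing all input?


Start: {q0}
  --1--> {q2, q3}
  --1--> {q1, q3}
  --0--> {}

{} (empty set, no valid transitions)


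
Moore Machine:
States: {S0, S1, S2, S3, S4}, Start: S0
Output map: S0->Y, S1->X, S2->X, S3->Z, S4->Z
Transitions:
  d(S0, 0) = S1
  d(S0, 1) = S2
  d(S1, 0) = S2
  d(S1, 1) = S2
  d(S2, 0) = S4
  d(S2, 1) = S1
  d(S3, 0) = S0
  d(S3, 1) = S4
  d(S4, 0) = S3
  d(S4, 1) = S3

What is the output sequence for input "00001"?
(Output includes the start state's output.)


Start: S0 (output Y)
  --0--> S1 (output X)
  --0--> S2 (output X)
  --0--> S4 (output Z)
  --0--> S3 (output Z)
  --1--> S4 (output Z)

"YXXZZZ"


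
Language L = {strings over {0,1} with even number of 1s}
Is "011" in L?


count('1') = 2; 2 mod 2 = 0

Yes, "011" is in L


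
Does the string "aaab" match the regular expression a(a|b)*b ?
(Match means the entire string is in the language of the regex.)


|string| = 4; first = 'a'; last = 'b'

Yes, "aaab" matches a(a|b)*b


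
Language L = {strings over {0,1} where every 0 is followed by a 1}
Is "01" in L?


'00' present: False; ends with '0': False

Yes, "01" is in L


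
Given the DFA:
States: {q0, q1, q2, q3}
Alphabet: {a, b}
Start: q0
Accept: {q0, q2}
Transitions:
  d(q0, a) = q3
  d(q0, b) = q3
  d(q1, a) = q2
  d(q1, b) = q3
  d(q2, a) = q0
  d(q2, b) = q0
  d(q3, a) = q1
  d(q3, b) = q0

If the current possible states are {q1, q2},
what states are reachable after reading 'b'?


Apply transition on 'b' from each current state:
  d(q1, b) = q3
  d(q2, b) = q0

{q0, q3}


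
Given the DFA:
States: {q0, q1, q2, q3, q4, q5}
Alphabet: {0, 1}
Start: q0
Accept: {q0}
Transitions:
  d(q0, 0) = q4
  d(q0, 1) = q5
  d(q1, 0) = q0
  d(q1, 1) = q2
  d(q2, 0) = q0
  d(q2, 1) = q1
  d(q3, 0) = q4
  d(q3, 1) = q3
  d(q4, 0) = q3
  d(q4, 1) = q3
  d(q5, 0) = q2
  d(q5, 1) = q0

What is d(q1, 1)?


Looking up transition d(q1, 1)

q2


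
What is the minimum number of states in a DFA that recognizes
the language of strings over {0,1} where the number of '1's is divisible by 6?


States track (count of '1') mod 6.
Need 6 states: one per remainder 0..5; accept = remainder 0.

6


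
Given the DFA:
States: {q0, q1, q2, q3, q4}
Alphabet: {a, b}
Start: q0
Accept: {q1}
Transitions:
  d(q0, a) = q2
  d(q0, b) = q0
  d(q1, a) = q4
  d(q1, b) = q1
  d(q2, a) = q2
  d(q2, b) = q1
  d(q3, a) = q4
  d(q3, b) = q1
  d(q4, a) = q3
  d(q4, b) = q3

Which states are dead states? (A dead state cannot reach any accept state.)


Forward reachability from each state:
  q0 -> reaches accept state q1 (live)
  q1 -> reaches accept state q1 (live)
  q2 -> reaches accept state q1 (live)
  q3 -> reaches accept state q1 (live)
  q4 -> reaches accept state q1 (live)

None (all states can reach an accept state)


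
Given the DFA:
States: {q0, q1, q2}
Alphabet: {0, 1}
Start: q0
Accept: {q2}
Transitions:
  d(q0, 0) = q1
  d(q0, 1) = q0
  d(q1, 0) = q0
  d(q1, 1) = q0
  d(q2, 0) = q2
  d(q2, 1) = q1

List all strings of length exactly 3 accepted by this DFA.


All strings of length 3: 8 total
Accepted: 0

None


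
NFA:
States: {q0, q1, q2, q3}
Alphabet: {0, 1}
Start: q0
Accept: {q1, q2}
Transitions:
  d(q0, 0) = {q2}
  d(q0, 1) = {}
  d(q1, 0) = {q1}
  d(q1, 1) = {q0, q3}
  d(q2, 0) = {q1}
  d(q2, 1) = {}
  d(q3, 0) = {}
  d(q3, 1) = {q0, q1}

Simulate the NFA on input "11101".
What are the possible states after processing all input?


Start: {q0}
  --1--> {}
  --1--> {}
  --1--> {}
  --0--> {}
  --1--> {}

{} (empty set, no valid transitions)


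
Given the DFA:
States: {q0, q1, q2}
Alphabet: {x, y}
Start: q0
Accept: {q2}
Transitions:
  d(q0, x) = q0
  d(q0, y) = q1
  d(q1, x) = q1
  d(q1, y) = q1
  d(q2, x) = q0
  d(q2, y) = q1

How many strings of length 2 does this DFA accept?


Enumerating all length-2 strings:
  "xx" -> q0 [reject]
  "xy" -> q1 [reject]
  "yx" -> q1 [reject]
  "yy" -> q1 [reject]

0 out of 4


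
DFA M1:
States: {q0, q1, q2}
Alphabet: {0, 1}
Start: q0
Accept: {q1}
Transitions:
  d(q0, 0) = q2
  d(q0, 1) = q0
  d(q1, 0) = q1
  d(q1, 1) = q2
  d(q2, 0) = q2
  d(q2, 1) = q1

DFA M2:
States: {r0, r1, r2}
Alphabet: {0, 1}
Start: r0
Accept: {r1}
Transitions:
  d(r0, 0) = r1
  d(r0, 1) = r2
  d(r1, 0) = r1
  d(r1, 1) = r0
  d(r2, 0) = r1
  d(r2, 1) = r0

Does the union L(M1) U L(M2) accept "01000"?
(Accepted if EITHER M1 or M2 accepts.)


M1: final=q1 accepted=True
M2: final=r1 accepted=True

Yes, union accepts


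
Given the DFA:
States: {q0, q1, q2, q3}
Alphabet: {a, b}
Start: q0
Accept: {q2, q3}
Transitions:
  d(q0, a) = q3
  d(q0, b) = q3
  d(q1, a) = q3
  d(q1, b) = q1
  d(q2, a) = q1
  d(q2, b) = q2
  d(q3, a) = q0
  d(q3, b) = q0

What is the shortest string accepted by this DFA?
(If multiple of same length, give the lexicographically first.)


BFS by string length (lex-first path to each state shown):
  len 0: q0<-""
  len 1: q3<-"a"
Found accept state at length 1.

"a"


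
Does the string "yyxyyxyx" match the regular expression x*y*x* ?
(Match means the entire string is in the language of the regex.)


|string| = 8; first = 'y'; last = 'x'

No, "yyxyyxyx" does not match x*y*x*


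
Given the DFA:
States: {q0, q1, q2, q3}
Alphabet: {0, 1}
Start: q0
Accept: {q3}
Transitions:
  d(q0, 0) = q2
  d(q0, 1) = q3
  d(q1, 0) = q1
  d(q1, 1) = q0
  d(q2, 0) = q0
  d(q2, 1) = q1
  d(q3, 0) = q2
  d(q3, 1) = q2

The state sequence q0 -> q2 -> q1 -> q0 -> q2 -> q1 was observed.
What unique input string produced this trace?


Trace back each transition to find the symbol:
  q0 --[0]--> q2
  q2 --[1]--> q1
  q1 --[1]--> q0
  q0 --[0]--> q2
  q2 --[1]--> q1

"01101"


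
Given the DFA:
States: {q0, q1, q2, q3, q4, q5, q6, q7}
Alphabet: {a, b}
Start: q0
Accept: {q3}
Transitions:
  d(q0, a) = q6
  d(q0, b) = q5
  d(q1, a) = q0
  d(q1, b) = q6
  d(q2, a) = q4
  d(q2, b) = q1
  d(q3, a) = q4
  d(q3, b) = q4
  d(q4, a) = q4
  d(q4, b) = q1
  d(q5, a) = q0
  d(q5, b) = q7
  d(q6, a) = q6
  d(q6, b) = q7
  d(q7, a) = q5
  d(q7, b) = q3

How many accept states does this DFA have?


Accept states listed: {q3}
Counting: q3(1)

1


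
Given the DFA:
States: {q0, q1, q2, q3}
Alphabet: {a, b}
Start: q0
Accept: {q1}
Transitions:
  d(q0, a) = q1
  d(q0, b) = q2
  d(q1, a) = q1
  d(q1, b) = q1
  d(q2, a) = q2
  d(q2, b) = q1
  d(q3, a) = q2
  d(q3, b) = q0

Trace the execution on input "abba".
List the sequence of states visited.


Input: abba
d(q0, a) = q1
d(q1, b) = q1
d(q1, b) = q1
d(q1, a) = q1


q0 -> q1 -> q1 -> q1 -> q1


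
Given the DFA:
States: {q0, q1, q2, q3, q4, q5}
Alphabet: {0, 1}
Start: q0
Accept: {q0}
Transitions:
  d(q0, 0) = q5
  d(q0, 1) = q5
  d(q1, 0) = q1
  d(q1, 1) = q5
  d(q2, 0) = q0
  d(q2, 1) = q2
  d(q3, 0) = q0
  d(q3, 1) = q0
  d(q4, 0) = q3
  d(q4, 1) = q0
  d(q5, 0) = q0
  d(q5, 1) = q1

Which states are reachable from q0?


BFS from q0:
  layer 0: {q0}
  layer 1: {q5}
  layer 2: {q1}

{q0, q1, q5}


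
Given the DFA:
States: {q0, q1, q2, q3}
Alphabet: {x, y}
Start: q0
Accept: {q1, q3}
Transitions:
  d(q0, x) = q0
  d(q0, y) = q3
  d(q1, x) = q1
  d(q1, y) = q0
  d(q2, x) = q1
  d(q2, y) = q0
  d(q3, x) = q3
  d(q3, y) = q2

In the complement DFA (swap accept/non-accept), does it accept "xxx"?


Trace: q0 -> q0 -> q0 -> q0
Final: q0
Original accept: {q1, q3}
Complement: q0 is not in original accept

Yes, complement accepts (original rejects)


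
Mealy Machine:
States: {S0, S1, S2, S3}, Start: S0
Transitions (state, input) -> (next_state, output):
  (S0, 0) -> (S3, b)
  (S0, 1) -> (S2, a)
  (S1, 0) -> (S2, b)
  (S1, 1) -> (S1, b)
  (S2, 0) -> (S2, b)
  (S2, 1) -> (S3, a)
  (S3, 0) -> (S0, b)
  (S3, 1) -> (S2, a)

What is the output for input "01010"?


Step-by-step:
  (S0, 0) -> (S3, b)
  (S3, 1) -> (S2, a)
  (S2, 0) -> (S2, b)
  (S2, 1) -> (S3, a)
  (S3, 0) -> (S0, b)

"babab"


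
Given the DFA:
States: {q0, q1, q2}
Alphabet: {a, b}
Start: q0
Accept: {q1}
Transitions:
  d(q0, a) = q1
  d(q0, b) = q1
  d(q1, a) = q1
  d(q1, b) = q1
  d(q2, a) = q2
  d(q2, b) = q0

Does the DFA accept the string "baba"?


Trace: q0 -> q1 -> q1 -> q1 -> q1
Final state: q1
Accept states: {q1}

Yes, accepted (final state q1 is an accept state)


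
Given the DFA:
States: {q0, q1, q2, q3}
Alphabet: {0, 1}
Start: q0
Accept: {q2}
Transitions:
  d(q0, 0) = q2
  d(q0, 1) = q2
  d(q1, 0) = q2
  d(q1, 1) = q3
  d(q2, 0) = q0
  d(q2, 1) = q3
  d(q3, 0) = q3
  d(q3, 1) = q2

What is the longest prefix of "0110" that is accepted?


Run the DFA, marking each prefix where the state is accepting:
  "" -> q0 [reject]
  "0" -> q2 [accept]
  "01" -> q3 [reject]
  "011" -> q2 [accept]
  "0110" -> q0 [reject]

"011"


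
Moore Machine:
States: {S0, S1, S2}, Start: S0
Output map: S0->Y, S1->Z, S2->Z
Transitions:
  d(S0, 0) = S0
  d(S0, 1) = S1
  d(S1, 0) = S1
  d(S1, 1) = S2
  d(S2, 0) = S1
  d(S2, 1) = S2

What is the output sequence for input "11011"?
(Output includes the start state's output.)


Start: S0 (output Y)
  --1--> S1 (output Z)
  --1--> S2 (output Z)
  --0--> S1 (output Z)
  --1--> S2 (output Z)
  --1--> S2 (output Z)

"YZZZZZ"


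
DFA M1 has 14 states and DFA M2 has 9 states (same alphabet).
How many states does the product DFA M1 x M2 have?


Product construction pairs every M1 state with every M2 state.
14 * 9 = 126

126


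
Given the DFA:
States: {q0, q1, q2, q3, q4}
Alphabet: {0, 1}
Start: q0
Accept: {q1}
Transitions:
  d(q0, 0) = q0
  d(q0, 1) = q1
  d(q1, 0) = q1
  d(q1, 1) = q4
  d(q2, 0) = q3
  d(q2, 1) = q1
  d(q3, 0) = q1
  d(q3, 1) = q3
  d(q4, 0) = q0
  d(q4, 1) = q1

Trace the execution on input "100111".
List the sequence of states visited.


Input: 100111
d(q0, 1) = q1
d(q1, 0) = q1
d(q1, 0) = q1
d(q1, 1) = q4
d(q4, 1) = q1
d(q1, 1) = q4


q0 -> q1 -> q1 -> q1 -> q4 -> q1 -> q4


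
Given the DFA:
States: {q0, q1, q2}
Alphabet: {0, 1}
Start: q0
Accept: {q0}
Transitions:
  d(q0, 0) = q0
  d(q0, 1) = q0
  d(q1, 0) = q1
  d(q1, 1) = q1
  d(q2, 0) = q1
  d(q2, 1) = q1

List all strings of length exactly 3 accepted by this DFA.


All strings of length 3: 8 total
Accepted: 8

"000", "001", "010", "011", "100", "101", "110", "111"


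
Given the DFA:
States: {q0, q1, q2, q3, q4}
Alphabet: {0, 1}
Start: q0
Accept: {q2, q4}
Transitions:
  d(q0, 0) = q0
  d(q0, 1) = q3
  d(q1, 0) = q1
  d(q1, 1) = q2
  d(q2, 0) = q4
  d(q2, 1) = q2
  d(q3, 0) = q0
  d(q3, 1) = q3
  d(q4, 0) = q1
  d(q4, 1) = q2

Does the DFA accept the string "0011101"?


Trace: q0 -> q0 -> q0 -> q3 -> q3 -> q3 -> q0 -> q3
Final state: q3
Accept states: {q2, q4}

No, rejected (final state q3 is not an accept state)


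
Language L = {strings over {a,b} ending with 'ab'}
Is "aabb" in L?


last two symbols = 'bb'

No, "aabb" is not in L


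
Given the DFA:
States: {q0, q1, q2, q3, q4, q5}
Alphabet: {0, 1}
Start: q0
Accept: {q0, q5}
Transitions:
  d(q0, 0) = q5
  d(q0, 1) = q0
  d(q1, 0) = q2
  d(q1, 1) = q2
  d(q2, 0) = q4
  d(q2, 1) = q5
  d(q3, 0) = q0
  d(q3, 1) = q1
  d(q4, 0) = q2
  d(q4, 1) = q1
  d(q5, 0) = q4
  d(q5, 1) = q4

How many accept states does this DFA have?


Accept states listed: {q0, q5}
Counting: q0(1) q5(2)

2


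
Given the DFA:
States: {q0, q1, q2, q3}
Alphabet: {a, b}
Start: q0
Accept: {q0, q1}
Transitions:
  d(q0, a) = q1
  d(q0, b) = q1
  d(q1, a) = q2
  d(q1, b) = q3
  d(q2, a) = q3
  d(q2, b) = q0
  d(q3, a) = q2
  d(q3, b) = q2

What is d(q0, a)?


Looking up transition d(q0, a)

q1


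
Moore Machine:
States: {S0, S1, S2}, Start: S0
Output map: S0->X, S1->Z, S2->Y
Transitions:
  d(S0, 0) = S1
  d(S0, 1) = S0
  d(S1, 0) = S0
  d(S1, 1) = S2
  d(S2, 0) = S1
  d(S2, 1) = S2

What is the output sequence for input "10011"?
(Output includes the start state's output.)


Start: S0 (output X)
  --1--> S0 (output X)
  --0--> S1 (output Z)
  --0--> S0 (output X)
  --1--> S0 (output X)
  --1--> S0 (output X)

"XXZXXX"


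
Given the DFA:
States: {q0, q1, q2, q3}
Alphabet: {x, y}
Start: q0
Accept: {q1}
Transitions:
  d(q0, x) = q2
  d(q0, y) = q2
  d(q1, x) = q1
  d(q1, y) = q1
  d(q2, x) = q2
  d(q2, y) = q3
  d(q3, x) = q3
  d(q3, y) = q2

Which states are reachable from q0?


BFS from q0:
  layer 0: {q0}
  layer 1: {q2}
  layer 2: {q3}

{q0, q2, q3}


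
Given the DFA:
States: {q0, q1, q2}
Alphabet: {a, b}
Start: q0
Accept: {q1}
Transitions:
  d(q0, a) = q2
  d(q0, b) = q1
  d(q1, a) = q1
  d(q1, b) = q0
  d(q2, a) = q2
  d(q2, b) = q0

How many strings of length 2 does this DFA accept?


Enumerating all length-2 strings:
  "aa" -> q2 [reject]
  "ab" -> q0 [reject]
  "ba" -> q1 [accept]
  "bb" -> q0 [reject]

1 out of 4


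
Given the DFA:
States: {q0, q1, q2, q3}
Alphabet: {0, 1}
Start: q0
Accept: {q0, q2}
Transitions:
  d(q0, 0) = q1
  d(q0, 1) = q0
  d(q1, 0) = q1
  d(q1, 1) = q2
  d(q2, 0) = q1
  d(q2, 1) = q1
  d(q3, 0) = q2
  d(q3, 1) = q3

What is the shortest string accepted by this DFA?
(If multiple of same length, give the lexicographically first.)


BFS by string length (lex-first path to each state shown):
  len 0: q0<-""
Found accept state at length 0.

"" (empty string)


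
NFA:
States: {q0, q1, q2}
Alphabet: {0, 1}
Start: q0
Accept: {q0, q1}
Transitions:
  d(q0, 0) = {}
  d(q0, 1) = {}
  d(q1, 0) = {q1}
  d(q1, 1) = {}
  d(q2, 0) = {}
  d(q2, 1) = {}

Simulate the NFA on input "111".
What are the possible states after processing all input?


Start: {q0}
  --1--> {}
  --1--> {}
  --1--> {}

{} (empty set, no valid transitions)


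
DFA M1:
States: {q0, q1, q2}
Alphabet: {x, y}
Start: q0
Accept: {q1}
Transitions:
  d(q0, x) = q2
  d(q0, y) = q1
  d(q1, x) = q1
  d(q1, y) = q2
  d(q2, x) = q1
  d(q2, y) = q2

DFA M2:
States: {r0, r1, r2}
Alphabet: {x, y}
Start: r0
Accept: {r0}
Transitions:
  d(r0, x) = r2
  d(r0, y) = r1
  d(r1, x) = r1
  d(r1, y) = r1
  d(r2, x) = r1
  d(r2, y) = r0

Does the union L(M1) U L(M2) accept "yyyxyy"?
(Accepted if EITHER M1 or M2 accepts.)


M1: final=q2 accepted=False
M2: final=r1 accepted=False

No, union rejects (neither accepts)


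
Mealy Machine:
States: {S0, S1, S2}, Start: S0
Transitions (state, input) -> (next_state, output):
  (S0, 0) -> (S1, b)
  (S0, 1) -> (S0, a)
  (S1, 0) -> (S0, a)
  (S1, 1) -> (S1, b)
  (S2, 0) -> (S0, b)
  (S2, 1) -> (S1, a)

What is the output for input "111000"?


Step-by-step:
  (S0, 1) -> (S0, a)
  (S0, 1) -> (S0, a)
  (S0, 1) -> (S0, a)
  (S0, 0) -> (S1, b)
  (S1, 0) -> (S0, a)
  (S0, 0) -> (S1, b)

"aaabab"


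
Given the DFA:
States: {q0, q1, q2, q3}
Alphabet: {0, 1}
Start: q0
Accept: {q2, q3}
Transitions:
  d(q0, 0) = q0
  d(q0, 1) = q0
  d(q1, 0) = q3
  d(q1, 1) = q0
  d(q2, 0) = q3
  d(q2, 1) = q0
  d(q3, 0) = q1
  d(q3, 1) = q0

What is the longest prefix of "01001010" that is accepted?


Run the DFA, marking each prefix where the state is accepting:
  "" -> q0 [reject]
  "0" -> q0 [reject]
  "01" -> q0 [reject]
  "010" -> q0 [reject]
  "0100" -> q0 [reject]
  "01001" -> q0 [reject]
  "010010" -> q0 [reject]
  "0100101" -> q0 [reject]
  "01001010" -> q0 [reject]

No prefix is accepted


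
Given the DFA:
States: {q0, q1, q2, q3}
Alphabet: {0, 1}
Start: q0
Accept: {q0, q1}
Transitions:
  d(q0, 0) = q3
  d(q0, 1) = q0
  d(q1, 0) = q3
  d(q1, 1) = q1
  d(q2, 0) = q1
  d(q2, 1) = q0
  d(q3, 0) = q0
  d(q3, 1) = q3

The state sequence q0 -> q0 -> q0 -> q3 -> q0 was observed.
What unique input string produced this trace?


Trace back each transition to find the symbol:
  q0 --[1]--> q0
  q0 --[1]--> q0
  q0 --[0]--> q3
  q3 --[0]--> q0

"1100"


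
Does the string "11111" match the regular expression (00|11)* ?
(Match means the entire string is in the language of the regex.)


|string| = 5; first = '1'; last = '1'

No, "11111" does not match (00|11)*


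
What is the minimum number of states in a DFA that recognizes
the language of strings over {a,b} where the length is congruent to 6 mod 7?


States track (length) mod 7.
Need 7 states: one per remainder 0..6; accept = remainder 6.

7


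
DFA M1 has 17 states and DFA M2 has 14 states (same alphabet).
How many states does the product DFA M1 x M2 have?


Product construction pairs every M1 state with every M2 state.
17 * 14 = 238

238


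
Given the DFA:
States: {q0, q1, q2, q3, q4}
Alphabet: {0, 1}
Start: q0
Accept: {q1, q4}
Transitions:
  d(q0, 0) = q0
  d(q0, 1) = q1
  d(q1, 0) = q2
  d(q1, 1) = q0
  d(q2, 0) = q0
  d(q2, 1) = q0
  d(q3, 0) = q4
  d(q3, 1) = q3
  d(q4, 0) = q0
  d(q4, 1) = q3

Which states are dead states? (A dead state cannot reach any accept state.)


Forward reachability from each state:
  q0 -> reaches accept state q1 (live)
  q1 -> reaches accept state q1 (live)
  q2 -> reaches accept state q1 (live)
  q3 -> reaches accept state q1 (live)
  q4 -> reaches accept state q1 (live)

None (all states can reach an accept state)


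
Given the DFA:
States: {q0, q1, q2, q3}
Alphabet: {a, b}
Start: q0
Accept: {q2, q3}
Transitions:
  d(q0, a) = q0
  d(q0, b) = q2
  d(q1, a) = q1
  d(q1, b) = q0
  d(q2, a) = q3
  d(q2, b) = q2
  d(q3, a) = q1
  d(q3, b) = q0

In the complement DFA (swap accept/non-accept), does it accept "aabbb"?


Trace: q0 -> q0 -> q0 -> q2 -> q2 -> q2
Final: q2
Original accept: {q2, q3}
Complement: q2 is in original accept

No, complement rejects (original accepts)


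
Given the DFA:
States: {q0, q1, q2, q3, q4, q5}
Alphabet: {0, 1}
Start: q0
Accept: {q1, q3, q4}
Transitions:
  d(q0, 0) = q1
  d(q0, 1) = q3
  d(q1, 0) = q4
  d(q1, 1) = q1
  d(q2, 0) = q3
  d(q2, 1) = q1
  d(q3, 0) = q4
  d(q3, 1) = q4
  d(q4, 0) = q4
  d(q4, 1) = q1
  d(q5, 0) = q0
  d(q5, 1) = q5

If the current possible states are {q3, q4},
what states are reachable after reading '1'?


Apply transition on '1' from each current state:
  d(q3, 1) = q4
  d(q4, 1) = q1

{q1, q4}


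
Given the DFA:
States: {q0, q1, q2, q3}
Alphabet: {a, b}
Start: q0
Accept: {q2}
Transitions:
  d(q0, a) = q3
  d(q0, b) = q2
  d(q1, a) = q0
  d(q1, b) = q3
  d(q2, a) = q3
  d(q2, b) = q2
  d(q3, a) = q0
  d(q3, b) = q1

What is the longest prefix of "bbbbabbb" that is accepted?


Run the DFA, marking each prefix where the state is accepting:
  "" -> q0 [reject]
  "b" -> q2 [accept]
  "bb" -> q2 [accept]
  "bbb" -> q2 [accept]
  "bbbb" -> q2 [accept]
  "bbbba" -> q3 [reject]
  "bbbbab" -> q1 [reject]
  "bbbbabb" -> q3 [reject]
  "bbbbabbb" -> q1 [reject]

"bbbb"


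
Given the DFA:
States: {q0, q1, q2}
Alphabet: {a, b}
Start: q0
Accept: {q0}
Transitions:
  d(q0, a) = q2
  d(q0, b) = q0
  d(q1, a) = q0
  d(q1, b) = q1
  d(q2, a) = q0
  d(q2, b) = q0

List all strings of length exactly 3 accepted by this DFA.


All strings of length 3: 8 total
Accepted: 5

"aab", "abb", "baa", "bab", "bbb"


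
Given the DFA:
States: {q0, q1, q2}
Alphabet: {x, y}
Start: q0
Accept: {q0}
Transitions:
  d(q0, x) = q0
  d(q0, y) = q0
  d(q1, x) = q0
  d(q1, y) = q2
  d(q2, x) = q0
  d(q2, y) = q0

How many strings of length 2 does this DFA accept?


Enumerating all length-2 strings:
  "xx" -> q0 [accept]
  "xy" -> q0 [accept]
  "yx" -> q0 [accept]
  "yy" -> q0 [accept]

4 out of 4


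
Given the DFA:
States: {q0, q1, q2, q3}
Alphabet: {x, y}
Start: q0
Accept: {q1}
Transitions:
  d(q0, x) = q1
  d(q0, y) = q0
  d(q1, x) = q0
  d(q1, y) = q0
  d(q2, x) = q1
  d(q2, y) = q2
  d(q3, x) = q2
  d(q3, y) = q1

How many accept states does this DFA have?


Accept states listed: {q1}
Counting: q1(1)

1


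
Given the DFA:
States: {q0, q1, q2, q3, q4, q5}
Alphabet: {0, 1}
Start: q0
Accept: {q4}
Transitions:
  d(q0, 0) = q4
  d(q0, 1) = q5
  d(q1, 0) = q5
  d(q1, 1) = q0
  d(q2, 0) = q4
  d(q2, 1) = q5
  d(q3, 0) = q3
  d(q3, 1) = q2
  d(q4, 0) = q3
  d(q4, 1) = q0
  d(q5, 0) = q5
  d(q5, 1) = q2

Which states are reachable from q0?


BFS from q0:
  layer 0: {q0}
  layer 1: {q4, q5}
  layer 2: {q2, q3}

{q0, q2, q3, q4, q5}


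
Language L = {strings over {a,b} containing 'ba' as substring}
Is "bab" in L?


'ba' occurs at index 0

Yes, "bab" is in L


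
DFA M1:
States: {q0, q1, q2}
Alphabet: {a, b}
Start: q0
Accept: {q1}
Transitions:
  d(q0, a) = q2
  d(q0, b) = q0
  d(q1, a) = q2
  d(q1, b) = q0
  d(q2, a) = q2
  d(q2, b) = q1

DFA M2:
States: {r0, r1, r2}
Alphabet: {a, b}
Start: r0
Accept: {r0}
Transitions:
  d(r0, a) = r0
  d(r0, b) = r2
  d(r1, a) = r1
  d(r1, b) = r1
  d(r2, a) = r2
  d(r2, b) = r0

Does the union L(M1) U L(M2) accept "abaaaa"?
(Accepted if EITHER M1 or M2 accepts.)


M1: final=q2 accepted=False
M2: final=r2 accepted=False

No, union rejects (neither accepts)


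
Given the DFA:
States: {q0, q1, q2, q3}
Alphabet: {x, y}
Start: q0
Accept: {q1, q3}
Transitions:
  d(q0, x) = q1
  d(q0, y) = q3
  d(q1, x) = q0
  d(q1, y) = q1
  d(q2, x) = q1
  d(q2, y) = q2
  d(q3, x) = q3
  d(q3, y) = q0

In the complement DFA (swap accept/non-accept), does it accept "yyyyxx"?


Trace: q0 -> q3 -> q0 -> q3 -> q0 -> q1 -> q0
Final: q0
Original accept: {q1, q3}
Complement: q0 is not in original accept

Yes, complement accepts (original rejects)


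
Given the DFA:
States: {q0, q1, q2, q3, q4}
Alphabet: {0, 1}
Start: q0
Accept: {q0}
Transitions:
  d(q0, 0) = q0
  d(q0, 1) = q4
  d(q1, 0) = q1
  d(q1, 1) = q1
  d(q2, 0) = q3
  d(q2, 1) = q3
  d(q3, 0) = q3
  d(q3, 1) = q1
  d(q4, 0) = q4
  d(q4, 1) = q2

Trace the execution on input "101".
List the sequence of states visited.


Input: 101
d(q0, 1) = q4
d(q4, 0) = q4
d(q4, 1) = q2


q0 -> q4 -> q4 -> q2


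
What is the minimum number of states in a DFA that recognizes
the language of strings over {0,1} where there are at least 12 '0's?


States: count = 0, 1, ..., 11, and a final '>= 12' state.
Total: 12 + 1 = 13. Accept = '>= 12' state.

13


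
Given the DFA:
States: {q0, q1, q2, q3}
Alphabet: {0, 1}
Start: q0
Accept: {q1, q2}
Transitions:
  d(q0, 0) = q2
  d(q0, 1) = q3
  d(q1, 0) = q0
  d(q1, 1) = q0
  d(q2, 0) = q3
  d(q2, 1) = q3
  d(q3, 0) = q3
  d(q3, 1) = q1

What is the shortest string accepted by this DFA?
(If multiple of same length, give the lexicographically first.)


BFS by string length (lex-first path to each state shown):
  len 0: q0<-""
  len 1: q2<-"0", q3<-"1"
Found accept state at length 1.

"0"


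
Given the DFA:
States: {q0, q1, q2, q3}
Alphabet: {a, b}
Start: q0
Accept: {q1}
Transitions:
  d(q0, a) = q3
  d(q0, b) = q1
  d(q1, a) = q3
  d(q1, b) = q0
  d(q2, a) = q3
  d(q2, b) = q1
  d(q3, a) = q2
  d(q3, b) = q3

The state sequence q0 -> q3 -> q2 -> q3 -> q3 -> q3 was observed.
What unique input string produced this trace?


Trace back each transition to find the symbol:
  q0 --[a]--> q3
  q3 --[a]--> q2
  q2 --[a]--> q3
  q3 --[b]--> q3
  q3 --[b]--> q3

"aaabb"


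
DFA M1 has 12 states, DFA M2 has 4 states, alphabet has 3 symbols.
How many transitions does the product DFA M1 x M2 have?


Product DFA has 12 * 4 = 48 states.
Each has 3 transitions: 48 * 3 = 144

144


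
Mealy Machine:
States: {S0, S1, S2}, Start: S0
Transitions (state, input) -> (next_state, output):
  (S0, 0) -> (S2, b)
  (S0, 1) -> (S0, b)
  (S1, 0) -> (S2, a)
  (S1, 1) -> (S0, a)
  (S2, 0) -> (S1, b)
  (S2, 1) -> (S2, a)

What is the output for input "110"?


Step-by-step:
  (S0, 1) -> (S0, b)
  (S0, 1) -> (S0, b)
  (S0, 0) -> (S2, b)

"bbb"


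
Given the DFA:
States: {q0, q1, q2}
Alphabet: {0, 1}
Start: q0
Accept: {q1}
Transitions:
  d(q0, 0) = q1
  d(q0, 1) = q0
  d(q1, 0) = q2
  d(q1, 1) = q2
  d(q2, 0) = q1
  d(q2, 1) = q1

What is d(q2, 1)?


Looking up transition d(q2, 1)

q1


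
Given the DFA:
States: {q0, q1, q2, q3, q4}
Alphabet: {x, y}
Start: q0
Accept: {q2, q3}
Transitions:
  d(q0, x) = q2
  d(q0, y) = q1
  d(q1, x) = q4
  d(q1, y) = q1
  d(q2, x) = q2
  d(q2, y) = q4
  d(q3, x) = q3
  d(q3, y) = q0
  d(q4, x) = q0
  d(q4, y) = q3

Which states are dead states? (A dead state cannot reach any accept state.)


Forward reachability from each state:
  q0 -> reaches accept state q2 (live)
  q1 -> reaches accept state q2 (live)
  q2 -> reaches accept state q2 (live)
  q3 -> reaches accept state q2 (live)
  q4 -> reaches accept state q2 (live)

None (all states can reach an accept state)


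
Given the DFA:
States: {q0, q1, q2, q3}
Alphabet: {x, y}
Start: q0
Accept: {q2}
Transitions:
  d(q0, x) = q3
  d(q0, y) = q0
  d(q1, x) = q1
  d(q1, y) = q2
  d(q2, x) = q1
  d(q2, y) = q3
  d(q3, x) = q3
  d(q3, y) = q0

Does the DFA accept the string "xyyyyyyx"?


Trace: q0 -> q3 -> q0 -> q0 -> q0 -> q0 -> q0 -> q0 -> q3
Final state: q3
Accept states: {q2}

No, rejected (final state q3 is not an accept state)


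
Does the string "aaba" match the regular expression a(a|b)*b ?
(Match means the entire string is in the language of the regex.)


|string| = 4; first = 'a'; last = 'a'

No, "aaba" does not match a(a|b)*b


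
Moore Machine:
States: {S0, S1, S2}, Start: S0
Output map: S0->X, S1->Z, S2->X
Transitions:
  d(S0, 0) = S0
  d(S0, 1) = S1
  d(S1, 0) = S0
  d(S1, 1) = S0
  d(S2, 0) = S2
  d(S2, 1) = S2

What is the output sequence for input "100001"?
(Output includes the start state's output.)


Start: S0 (output X)
  --1--> S1 (output Z)
  --0--> S0 (output X)
  --0--> S0 (output X)
  --0--> S0 (output X)
  --0--> S0 (output X)
  --1--> S1 (output Z)

"XZXXXXZ"


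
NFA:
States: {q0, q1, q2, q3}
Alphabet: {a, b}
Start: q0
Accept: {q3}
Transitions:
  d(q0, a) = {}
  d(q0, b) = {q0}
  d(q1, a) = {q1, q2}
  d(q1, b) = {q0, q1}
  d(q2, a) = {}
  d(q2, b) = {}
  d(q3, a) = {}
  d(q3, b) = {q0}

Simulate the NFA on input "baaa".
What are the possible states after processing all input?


Start: {q0}
  --b--> {q0}
  --a--> {}
  --a--> {}
  --a--> {}

{} (empty set, no valid transitions)


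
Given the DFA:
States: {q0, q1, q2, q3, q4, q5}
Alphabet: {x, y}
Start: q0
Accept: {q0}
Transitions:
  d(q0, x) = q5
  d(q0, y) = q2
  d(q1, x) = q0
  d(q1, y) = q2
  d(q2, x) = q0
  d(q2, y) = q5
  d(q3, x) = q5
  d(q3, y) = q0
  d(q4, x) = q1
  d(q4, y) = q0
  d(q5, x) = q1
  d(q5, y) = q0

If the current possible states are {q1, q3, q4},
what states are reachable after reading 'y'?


Apply transition on 'y' from each current state:
  d(q1, y) = q2
  d(q3, y) = q0
  d(q4, y) = q0

{q0, q2}


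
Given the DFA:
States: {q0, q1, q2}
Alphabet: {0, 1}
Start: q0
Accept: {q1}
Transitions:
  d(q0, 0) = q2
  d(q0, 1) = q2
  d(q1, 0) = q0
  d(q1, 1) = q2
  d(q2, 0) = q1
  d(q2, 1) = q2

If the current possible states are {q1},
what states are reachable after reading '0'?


Apply transition on '0' from each current state:
  d(q1, 0) = q0

{q0}


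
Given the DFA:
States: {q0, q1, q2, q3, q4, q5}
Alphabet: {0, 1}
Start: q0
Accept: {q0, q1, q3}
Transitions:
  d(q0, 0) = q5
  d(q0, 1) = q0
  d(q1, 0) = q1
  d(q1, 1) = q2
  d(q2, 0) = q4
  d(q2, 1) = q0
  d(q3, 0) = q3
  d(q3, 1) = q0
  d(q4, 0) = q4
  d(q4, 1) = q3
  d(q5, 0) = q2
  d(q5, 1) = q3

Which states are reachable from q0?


BFS from q0:
  layer 0: {q0}
  layer 1: {q5}
  layer 2: {q2, q3}
  layer 3: {q4}

{q0, q2, q3, q4, q5}


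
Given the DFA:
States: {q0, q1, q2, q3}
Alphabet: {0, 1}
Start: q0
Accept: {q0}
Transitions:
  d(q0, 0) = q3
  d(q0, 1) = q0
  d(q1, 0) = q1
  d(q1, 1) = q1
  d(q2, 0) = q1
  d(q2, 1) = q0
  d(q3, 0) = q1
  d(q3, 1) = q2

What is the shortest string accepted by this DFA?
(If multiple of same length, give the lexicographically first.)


BFS by string length (lex-first path to each state shown):
  len 0: q0<-""
Found accept state at length 0.

"" (empty string)


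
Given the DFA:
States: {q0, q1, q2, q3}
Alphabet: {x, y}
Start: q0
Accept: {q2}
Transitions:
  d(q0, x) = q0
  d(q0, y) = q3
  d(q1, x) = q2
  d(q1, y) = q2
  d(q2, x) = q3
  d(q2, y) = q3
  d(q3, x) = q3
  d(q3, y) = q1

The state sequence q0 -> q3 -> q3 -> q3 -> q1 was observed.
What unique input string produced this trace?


Trace back each transition to find the symbol:
  q0 --[y]--> q3
  q3 --[x]--> q3
  q3 --[x]--> q3
  q3 --[y]--> q1

"yxxy"


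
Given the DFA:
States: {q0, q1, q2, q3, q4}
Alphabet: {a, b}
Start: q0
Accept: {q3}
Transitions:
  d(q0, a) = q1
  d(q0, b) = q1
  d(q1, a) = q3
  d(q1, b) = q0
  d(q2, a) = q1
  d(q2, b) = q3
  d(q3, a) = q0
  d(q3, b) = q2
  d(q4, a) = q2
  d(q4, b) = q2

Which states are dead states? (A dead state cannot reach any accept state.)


Forward reachability from each state:
  q0 -> reaches accept state q3 (live)
  q1 -> reaches accept state q3 (live)
  q2 -> reaches accept state q3 (live)
  q3 -> reaches accept state q3 (live)
  q4 -> reaches accept state q3 (live)

None (all states can reach an accept state)


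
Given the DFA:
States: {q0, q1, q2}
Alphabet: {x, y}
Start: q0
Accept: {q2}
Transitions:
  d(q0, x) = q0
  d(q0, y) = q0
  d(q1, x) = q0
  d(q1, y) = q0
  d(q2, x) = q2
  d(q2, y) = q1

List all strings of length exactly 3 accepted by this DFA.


All strings of length 3: 8 total
Accepted: 0

None


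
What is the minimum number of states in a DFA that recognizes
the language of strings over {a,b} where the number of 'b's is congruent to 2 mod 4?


States track (count of 'b') mod 4.
Need 4 states: one per remainder 0..3; accept = remainder 2.

4


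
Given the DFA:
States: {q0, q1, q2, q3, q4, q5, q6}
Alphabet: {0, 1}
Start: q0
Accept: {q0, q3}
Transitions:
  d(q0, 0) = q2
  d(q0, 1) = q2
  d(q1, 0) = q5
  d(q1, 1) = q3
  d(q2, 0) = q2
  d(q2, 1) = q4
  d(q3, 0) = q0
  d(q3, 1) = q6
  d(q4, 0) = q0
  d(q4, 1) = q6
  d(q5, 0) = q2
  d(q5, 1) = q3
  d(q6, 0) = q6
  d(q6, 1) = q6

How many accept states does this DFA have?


Accept states listed: {q0, q3}
Counting: q0(1) q3(2)

2


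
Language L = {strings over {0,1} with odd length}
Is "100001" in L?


length = 6; 6 mod 2 = 0

No, "100001" is not in L


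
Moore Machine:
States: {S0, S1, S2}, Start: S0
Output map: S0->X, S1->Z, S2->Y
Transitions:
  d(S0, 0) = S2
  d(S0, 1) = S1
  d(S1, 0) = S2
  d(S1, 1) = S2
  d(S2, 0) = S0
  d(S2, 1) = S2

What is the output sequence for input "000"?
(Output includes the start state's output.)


Start: S0 (output X)
  --0--> S2 (output Y)
  --0--> S0 (output X)
  --0--> S2 (output Y)

"XYXY"


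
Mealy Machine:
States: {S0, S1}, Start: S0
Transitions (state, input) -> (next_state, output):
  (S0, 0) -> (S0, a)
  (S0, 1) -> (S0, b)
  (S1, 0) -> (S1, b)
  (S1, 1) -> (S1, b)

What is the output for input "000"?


Step-by-step:
  (S0, 0) -> (S0, a)
  (S0, 0) -> (S0, a)
  (S0, 0) -> (S0, a)

"aaa"


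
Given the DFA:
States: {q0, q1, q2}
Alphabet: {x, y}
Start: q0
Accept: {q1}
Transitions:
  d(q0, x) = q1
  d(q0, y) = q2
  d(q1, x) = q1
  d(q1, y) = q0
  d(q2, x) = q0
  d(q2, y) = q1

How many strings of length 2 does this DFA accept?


Enumerating all length-2 strings:
  "xx" -> q1 [accept]
  "xy" -> q0 [reject]
  "yx" -> q0 [reject]
  "yy" -> q1 [accept]

2 out of 4


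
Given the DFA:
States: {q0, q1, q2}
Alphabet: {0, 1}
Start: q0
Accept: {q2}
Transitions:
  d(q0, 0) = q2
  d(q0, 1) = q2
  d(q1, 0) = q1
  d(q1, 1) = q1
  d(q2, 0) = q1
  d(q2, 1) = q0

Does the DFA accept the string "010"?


Trace: q0 -> q2 -> q0 -> q2
Final state: q2
Accept states: {q2}

Yes, accepted (final state q2 is an accept state)


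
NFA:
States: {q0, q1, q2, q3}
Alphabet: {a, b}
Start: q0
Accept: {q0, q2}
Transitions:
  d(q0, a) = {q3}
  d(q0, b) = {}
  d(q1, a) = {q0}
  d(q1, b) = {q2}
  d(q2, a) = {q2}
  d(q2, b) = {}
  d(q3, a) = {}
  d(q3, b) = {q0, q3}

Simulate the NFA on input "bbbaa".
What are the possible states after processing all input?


Start: {q0}
  --b--> {}
  --b--> {}
  --b--> {}
  --a--> {}
  --a--> {}

{} (empty set, no valid transitions)


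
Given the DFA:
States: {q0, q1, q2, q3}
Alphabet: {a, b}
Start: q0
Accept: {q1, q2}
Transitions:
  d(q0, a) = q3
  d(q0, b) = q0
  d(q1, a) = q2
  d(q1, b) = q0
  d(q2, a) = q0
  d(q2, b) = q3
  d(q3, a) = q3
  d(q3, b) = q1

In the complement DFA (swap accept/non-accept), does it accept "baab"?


Trace: q0 -> q0 -> q3 -> q3 -> q1
Final: q1
Original accept: {q1, q2}
Complement: q1 is in original accept

No, complement rejects (original accepts)


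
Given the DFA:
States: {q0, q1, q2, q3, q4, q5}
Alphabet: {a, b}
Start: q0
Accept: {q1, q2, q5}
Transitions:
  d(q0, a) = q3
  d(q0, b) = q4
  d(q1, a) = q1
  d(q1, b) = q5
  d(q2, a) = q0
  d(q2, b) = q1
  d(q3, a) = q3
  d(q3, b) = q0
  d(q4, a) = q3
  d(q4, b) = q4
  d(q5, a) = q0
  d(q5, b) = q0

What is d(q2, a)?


Looking up transition d(q2, a)

q0


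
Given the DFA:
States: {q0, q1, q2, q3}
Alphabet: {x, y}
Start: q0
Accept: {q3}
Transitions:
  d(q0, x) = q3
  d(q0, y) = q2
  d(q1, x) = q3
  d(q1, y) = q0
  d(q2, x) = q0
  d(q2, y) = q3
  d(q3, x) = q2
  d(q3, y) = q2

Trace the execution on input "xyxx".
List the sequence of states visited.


Input: xyxx
d(q0, x) = q3
d(q3, y) = q2
d(q2, x) = q0
d(q0, x) = q3


q0 -> q3 -> q2 -> q0 -> q3


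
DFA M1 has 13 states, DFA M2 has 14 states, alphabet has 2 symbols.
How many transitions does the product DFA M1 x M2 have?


Product DFA has 13 * 14 = 182 states.
Each has 2 transitions: 182 * 2 = 364

364


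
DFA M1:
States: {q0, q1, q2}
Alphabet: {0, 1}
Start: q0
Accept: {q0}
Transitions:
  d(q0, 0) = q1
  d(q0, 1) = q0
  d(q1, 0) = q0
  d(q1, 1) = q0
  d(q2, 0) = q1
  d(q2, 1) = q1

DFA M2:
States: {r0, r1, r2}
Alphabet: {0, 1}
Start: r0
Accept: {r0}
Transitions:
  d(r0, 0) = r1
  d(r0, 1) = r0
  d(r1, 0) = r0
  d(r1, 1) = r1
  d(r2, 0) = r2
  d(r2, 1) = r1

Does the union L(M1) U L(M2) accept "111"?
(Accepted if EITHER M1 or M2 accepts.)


M1: final=q0 accepted=True
M2: final=r0 accepted=True

Yes, union accepts


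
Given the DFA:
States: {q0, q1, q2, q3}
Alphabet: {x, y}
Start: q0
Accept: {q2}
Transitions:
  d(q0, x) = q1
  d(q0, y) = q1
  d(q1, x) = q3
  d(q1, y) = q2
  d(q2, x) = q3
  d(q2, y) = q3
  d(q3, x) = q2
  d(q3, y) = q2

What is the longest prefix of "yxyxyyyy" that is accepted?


Run the DFA, marking each prefix where the state is accepting:
  "" -> q0 [reject]
  "y" -> q1 [reject]
  "yx" -> q3 [reject]
  "yxy" -> q2 [accept]
  "yxyx" -> q3 [reject]
  "yxyxy" -> q2 [accept]
  "yxyxyy" -> q3 [reject]
  "yxyxyyy" -> q2 [accept]
  "yxyxyyyy" -> q3 [reject]

"yxyxyyy"


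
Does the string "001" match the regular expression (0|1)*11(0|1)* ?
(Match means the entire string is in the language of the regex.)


|string| = 3; first = '0'; last = '1'

No, "001" does not match (0|1)*11(0|1)*
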